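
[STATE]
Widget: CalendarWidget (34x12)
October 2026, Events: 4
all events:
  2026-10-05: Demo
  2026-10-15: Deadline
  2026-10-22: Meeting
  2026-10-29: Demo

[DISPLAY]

           October 2026           
Mo Tu We Th Fr Sa Su              
          1  2  3  4              
 5*  6  7  8  9 10 11             
12 13 14 15* 16 17 18             
19 20 21 22* 23 24 25             
26 27 28 29* 30 31                
                                  
                                  
                                  
                                  
                                  


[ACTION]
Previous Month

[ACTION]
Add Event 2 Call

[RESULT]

          September 2026          
Mo Tu We Th Fr Sa Su              
    1  2*  3  4  5  6             
 7  8  9 10 11 12 13              
14 15 16 17 18 19 20              
21 22 23 24 25 26 27              
28 29 30                          
                                  
                                  
                                  
                                  
                                  


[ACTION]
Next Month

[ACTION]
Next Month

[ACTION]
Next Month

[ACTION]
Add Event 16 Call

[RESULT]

          December 2026           
Mo Tu We Th Fr Sa Su              
    1  2  3  4  5  6              
 7  8  9 10 11 12 13              
14 15 16* 17 18 19 20             
21 22 23 24 25 26 27              
28 29 30 31                       
                                  
                                  
                                  
                                  
                                  


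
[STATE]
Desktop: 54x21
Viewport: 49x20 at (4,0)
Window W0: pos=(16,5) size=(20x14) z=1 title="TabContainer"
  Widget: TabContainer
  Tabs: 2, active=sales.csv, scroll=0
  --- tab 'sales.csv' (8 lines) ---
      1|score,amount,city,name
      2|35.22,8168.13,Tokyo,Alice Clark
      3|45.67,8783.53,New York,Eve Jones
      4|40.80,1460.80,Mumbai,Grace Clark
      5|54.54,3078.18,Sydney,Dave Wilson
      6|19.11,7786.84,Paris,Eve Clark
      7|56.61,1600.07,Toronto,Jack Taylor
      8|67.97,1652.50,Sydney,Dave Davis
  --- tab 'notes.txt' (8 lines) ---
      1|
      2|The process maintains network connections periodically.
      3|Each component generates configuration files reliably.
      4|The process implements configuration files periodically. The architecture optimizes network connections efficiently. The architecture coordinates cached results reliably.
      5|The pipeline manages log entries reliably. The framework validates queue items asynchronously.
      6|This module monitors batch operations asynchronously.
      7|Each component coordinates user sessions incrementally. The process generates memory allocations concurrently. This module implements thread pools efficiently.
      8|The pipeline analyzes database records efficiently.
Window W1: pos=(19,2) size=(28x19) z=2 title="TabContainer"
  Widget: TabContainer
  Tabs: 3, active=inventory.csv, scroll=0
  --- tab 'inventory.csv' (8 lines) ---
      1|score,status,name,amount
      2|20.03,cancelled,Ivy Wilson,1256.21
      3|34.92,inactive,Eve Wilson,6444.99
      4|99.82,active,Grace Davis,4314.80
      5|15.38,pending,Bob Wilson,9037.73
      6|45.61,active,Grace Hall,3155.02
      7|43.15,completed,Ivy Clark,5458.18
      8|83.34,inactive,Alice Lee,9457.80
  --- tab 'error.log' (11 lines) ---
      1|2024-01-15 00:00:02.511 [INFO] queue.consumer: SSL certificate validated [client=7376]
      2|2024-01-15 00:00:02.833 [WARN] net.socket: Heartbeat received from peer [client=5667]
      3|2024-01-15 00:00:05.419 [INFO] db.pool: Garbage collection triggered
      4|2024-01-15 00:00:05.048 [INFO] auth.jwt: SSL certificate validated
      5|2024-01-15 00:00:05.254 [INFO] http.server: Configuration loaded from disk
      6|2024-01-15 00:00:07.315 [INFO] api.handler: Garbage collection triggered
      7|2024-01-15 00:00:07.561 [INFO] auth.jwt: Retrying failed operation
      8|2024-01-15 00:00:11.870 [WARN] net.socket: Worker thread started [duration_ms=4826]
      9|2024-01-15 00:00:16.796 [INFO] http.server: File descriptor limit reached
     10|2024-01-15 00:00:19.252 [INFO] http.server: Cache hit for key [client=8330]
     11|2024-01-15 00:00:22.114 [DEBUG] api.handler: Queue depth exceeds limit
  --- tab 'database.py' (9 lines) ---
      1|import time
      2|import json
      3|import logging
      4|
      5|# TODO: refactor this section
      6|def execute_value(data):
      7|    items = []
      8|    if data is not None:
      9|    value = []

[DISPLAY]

                                                 
                                                 
               ┏━━━━━━━━━━━━━━━━━━━━━━━━━━┓      
               ┃ TabContainer             ┃      
               ┠──────────────────────────┨      
            ┏━━┃[inventory.csv]│ error.log┃      
            ┃ T┃──────────────────────────┃      
            ┠──┃score,status,name,amount  ┃      
            ┃[s┃20.03,cancelled,Ivy Wilson┃      
            ┃──┃34.92,inactive,Eve Wilson,┃      
            ┃sc┃99.82,active,Grace Davis,4┃      
            ┃35┃15.38,pending,Bob Wilson,9┃      
            ┃45┃45.61,active,Grace Hall,31┃      
            ┃40┃43.15,completed,Ivy Clark,┃      
            ┃54┃83.34,inactive,Alice Lee,9┃      
            ┃19┃                          ┃      
            ┃56┃                          ┃      
            ┃67┃                          ┃      
            ┗━━┃                          ┃      
               ┃                          ┃      


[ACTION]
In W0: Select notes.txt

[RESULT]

                                                 
                                                 
               ┏━━━━━━━━━━━━━━━━━━━━━━━━━━┓      
               ┃ TabContainer             ┃      
               ┠──────────────────────────┨      
            ┏━━┃[inventory.csv]│ error.log┃      
            ┃ T┃──────────────────────────┃      
            ┠──┃score,status,name,amount  ┃      
            ┃ s┃20.03,cancelled,Ivy Wilson┃      
            ┃──┃34.92,inactive,Eve Wilson,┃      
            ┃  ┃99.82,active,Grace Davis,4┃      
            ┃Th┃15.38,pending,Bob Wilson,9┃      
            ┃Ea┃45.61,active,Grace Hall,31┃      
            ┃Th┃43.15,completed,Ivy Clark,┃      
            ┃Th┃83.34,inactive,Alice Lee,9┃      
            ┃Th┃                          ┃      
            ┃Ea┃                          ┃      
            ┃Th┃                          ┃      
            ┗━━┃                          ┃      
               ┃                          ┃      


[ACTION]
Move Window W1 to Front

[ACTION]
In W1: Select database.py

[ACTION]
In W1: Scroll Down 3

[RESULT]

                                                 
                                                 
               ┏━━━━━━━━━━━━━━━━━━━━━━━━━━┓      
               ┃ TabContainer             ┃      
               ┠──────────────────────────┨      
            ┏━━┃ inventory.csv │ error.log┃      
            ┃ T┃──────────────────────────┃      
            ┠──┃                          ┃      
            ┃ s┃# TODO: refactor this sect┃      
            ┃──┃def execute_value(data):  ┃      
            ┃  ┃    items = []            ┃      
            ┃Th┃    if data is not None:  ┃      
            ┃Ea┃    value = []            ┃      
            ┃Th┃                          ┃      
            ┃Th┃                          ┃      
            ┃Th┃                          ┃      
            ┃Ea┃                          ┃      
            ┃Th┃                          ┃      
            ┗━━┃                          ┃      
               ┃                          ┃      


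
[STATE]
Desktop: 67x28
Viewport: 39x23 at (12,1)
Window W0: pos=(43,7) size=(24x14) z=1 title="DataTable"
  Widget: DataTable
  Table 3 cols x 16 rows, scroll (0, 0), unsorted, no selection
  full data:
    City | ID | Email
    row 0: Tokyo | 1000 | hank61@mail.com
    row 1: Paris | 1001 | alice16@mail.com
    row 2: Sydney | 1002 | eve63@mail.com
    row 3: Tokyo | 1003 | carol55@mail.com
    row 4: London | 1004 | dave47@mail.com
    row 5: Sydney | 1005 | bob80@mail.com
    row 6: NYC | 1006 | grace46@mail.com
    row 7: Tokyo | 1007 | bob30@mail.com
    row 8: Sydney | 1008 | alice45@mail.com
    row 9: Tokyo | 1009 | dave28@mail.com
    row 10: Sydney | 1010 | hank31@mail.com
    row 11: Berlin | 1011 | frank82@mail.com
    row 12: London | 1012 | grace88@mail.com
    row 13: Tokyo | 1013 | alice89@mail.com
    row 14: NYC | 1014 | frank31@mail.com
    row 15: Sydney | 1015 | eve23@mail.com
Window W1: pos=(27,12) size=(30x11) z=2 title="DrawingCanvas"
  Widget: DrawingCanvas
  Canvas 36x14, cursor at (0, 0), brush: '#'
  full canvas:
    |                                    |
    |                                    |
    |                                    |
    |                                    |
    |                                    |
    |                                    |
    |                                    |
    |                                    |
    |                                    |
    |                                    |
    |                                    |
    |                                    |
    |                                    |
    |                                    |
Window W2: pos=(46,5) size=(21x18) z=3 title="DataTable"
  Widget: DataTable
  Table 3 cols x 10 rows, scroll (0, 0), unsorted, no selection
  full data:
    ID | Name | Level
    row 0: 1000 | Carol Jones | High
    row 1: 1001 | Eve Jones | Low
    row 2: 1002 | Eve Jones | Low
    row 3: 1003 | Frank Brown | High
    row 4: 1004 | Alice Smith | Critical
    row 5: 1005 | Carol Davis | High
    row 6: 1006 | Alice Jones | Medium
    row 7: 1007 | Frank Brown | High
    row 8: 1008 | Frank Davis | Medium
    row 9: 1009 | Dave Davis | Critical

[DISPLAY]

                                       
                                       
                                       
                                       
                                  ┏━━━━
                                  ┃ Dat
                               ┏━━┠────
                               ┃ D┃ID  
                               ┠──┃────
                               ┃Ci┃1000
                               ┃──┃1001
               ┏━━━━━━━━━━━━━━━━━━┃1002
               ┃ DrawingCanvas    ┃1003
               ┠──────────────────┃1004
               ┃+                 ┃1005
               ┃                  ┃1006
               ┃                  ┃1007
               ┃                  ┃1008
               ┃                  ┃1009
               ┃                  ┃    
               ┃                  ┃    
               ┗━━━━━━━━━━━━━━━━━━┗━━━━
                                       


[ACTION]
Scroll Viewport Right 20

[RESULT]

                                       
                                       
                                       
                                       
                  ┏━━━━━━━━━━━━━━━━━━━┓
                  ┃ DataTable         ┃
               ┏━━┠───────────────────┨
               ┃ D┃ID  │Name       │Le┃
               ┠──┃────┼───────────┼──┃
               ┃Ci┃1000│Carol Jones│Hi┃
               ┃──┃1001│Eve Jones  │Lo┃
━━━━━━━━━━━━━━━━━━┃1002│Eve Jones  │Lo┃
 DrawingCanvas    ┃1003│Frank Brown│Hi┃
──────────────────┃1004│Alice Smith│Cr┃
+                 ┃1005│Carol Davis│Hi┃
                  ┃1006│Alice Jones│Me┃
                  ┃1007│Frank Brown│Hi┃
                  ┃1008│Frank Davis│Me┃
                  ┃1009│Dave Davis │Cr┃
                  ┃                   ┃
                  ┃                   ┃
━━━━━━━━━━━━━━━━━━┗━━━━━━━━━━━━━━━━━━━┛
                                       


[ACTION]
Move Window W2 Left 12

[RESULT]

                                       
                                       
                                       
                                       
      ┏━━━━━━━━━━━━━━━━━━━┓            
      ┃ DataTable         ┃            
      ┠───────────────────┨━━━━━━━━━━━┓
      ┃ID  │Name       │Le┃           ┃
      ┃────┼───────────┼──┃───────────┨
      ┃1000│Carol Jones│Hi┃│Email     ┃
      ┃1001│Eve Jones  │Lo┃┼──────────┃
━━━━━━┃1002│Eve Jones  │Lo┃━┓ank61@mai┃
 Drawi┃1003│Frank Brown│Hi┃ ┃lice16@ma┃
──────┃1004│Alice Smith│Cr┃─┨ve63@mail┃
+     ┃1005│Carol Davis│Hi┃ ┃arol55@ma┃
      ┃1006│Alice Jones│Me┃ ┃ave47@mai┃
      ┃1007│Frank Brown│Hi┃ ┃ob80@mail┃
      ┃1008│Frank Davis│Me┃ ┃race46@ma┃
      ┃1009│Dave Davis │Cr┃ ┃ob30@mail┃
      ┃                   ┃ ┃━━━━━━━━━┛
      ┃                   ┃ ┃          
━━━━━━┗━━━━━━━━━━━━━━━━━━━┛━┛          
                                       


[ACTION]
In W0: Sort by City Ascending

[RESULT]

                                       
                                       
                                       
                                       
      ┏━━━━━━━━━━━━━━━━━━━┓            
      ┃ DataTable         ┃            
      ┠───────────────────┨━━━━━━━━━━━┓
      ┃ID  │Name       │Le┃           ┃
      ┃────┼───────────┼──┃───────────┨
      ┃1000│Carol Jones│Hi┃│Email     ┃
      ┃1001│Eve Jones  │Lo┃┼──────────┃
━━━━━━┃1002│Eve Jones  │Lo┃━┓rank82@ma┃
 Drawi┃1003│Frank Brown│Hi┃ ┃ave47@mai┃
──────┃1004│Alice Smith│Cr┃─┨race88@ma┃
+     ┃1005│Carol Davis│Hi┃ ┃race46@ma┃
      ┃1006│Alice Jones│Me┃ ┃rank31@ma┃
      ┃1007│Frank Brown│Hi┃ ┃lice16@ma┃
      ┃1008│Frank Davis│Me┃ ┃ve63@mail┃
      ┃1009│Dave Davis │Cr┃ ┃ob80@mail┃
      ┃                   ┃ ┃━━━━━━━━━┛
      ┃                   ┃ ┃          
━━━━━━┗━━━━━━━━━━━━━━━━━━━┛━┛          
                                       


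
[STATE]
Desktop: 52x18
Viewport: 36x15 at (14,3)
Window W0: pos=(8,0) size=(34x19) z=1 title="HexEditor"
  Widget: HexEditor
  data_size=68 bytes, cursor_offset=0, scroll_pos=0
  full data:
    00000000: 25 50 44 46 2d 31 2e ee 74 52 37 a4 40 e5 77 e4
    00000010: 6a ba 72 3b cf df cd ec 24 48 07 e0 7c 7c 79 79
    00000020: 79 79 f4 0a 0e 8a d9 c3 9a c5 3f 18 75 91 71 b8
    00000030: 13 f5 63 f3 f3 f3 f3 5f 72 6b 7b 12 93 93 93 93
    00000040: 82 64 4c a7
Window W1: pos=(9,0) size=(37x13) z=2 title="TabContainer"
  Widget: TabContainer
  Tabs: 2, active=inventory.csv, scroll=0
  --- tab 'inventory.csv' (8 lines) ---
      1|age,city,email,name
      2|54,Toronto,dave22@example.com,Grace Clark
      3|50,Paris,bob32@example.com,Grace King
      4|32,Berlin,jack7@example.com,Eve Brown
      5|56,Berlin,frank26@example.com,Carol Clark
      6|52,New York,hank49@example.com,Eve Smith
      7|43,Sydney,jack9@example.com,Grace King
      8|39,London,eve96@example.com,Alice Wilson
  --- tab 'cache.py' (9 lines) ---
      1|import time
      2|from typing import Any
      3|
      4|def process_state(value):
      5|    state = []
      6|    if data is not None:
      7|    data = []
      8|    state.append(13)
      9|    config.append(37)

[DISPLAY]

entory.csv]│ cache.py          ┃    
───────────────────────────────┃    
city,email,name                ┃    
oronto,dave22@example.com,Grace┃    
aris,bob32@example.com,Grace Ki┃    
erlin,jack7@example.com,Eve Bro┃    
erlin,frank26@example.com,Carol┃    
ew York,hank49@example.com,Eve ┃    
ydney,jack9@example.com,Grace K┃    
━━━━━━━━━━━━━━━━━━━━━━━━━━━━━━━┛    
                           ┃        
                           ┃        
                           ┃        
                           ┃        
                           ┃        


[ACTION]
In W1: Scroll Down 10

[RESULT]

entory.csv]│ cache.py          ┃    
───────────────────────────────┃    
ondon,eve96@example.com,Alice W┃    
                               ┃    
                               ┃    
                               ┃    
                               ┃    
                               ┃    
                               ┃    
━━━━━━━━━━━━━━━━━━━━━━━━━━━━━━━┛    
                           ┃        
                           ┃        
                           ┃        
                           ┃        
                           ┃        


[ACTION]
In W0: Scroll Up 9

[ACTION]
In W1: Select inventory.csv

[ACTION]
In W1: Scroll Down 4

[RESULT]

entory.csv]│ cache.py          ┃    
───────────────────────────────┃    
erlin,frank26@example.com,Carol┃    
ew York,hank49@example.com,Eve ┃    
ydney,jack9@example.com,Grace K┃    
ondon,eve96@example.com,Alice W┃    
                               ┃    
                               ┃    
                               ┃    
━━━━━━━━━━━━━━━━━━━━━━━━━━━━━━━┛    
                           ┃        
                           ┃        
                           ┃        
                           ┃        
                           ┃        


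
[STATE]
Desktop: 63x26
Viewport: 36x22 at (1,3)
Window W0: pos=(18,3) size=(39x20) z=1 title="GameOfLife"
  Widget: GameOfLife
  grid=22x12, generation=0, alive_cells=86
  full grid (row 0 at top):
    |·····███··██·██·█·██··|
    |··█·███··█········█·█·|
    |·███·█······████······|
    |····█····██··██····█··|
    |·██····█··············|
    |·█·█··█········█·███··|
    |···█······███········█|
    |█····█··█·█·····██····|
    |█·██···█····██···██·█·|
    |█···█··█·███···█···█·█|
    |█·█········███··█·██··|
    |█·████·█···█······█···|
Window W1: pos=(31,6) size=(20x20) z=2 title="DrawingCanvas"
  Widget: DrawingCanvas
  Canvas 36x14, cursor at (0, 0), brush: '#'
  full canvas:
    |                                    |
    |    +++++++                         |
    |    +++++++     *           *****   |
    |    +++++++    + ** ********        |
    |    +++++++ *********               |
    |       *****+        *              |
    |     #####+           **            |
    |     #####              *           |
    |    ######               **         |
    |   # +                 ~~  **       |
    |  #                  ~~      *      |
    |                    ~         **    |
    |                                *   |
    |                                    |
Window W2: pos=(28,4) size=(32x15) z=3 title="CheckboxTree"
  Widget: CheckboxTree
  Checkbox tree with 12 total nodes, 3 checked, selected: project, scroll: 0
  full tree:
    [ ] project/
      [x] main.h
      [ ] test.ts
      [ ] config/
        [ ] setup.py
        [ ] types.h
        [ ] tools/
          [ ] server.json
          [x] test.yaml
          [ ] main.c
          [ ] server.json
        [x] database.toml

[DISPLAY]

                 ┏━━━━━━━━━━━━━━━━━━
                 ┃ GameOfLi┏━━━━━━━━
                 ┠─────────┃ Checkbo
                 ┃Gen: 0   ┠────────
                 ┃·····███·┃>[-] pro
                 ┃··█·███··┃   [x] m
                 ┃·███·█···┃   [ ] t
                 ┃····█····┃   [-] c
                 ┃·██····█·┃     [ ]
                 ┃·█·█··█··┃     [ ]
                 ┃···█·····┃     [-]
                 ┃█····█··█┃       [
                 ┃█·██···█·┃       [
                 ┃█···█··█·┃       [
                 ┃█·█······┃       [
                 ┃█·████·█·┗━━━━━━━━
                 ┃            ┃  #  
                 ┃            ┃     
                 ┃            ┃     
                 ┗━━━━━━━━━━━━┃     
                              ┃     
                              ┃     


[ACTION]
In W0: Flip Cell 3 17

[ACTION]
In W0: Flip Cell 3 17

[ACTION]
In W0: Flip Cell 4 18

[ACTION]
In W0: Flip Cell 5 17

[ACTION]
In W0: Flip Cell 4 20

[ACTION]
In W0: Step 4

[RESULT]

                 ┏━━━━━━━━━━━━━━━━━━
                 ┃ GameOfLi┏━━━━━━━━
                 ┠─────────┃ Checkbo
                 ┃Gen: 4   ┠────────
                 ┃··█····██┃>[-] pro
                 ┃·█·█··█··┃   [x] m
                 ┃██·██··█·┃   [ ] t
                 ┃·█··█···█┃   [-] c
                 ┃·██······┃     [ ]
                 ┃··█·██···┃     [ ]
                 ┃···█··█·█┃     [-]
                 ┃···█·█·█·┃       [
                 ┃···█·█···┃       [
                 ┃····███··┃       [
                 ┃·····██··┃       [
                 ┃·····██··┗━━━━━━━━
                 ┃            ┃  #  
                 ┃            ┃     
                 ┃            ┃     
                 ┗━━━━━━━━━━━━┃     
                              ┃     
                              ┃     


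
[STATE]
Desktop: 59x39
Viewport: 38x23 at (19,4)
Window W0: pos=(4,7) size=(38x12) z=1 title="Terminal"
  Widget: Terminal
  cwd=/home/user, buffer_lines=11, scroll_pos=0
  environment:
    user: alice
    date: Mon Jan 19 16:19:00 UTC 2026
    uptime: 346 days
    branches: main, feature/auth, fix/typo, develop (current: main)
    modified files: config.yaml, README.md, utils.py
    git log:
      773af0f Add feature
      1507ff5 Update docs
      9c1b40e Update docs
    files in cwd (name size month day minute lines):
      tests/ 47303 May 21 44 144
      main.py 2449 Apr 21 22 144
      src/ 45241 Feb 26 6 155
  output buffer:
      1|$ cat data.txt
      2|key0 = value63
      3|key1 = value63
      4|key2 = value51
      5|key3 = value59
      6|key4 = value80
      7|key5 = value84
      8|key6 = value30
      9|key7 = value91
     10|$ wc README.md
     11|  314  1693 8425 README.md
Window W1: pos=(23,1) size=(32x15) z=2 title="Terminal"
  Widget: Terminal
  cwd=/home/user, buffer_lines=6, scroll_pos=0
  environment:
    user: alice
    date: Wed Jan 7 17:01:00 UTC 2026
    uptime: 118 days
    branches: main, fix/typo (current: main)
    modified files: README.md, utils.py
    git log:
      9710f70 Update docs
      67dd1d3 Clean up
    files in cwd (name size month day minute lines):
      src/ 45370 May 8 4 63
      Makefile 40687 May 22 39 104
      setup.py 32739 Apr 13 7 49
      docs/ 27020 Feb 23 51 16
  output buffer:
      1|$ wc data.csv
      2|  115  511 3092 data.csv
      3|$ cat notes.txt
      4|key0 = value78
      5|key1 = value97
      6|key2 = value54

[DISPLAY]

    ┃$ wc data.csv                 ┃  
    ┃  115  511 3092 data.csv      ┃  
    ┃$ cat notes.txt               ┃  
━━━━┃key0 = value78                ┃  
    ┃key1 = value97                ┃  
────┃key2 = value54                ┃  
    ┃$ █                           ┃  
    ┃                              ┃  
    ┃                              ┃  
    ┃                              ┃  
    ┃                              ┃  
    ┗━━━━━━━━━━━━━━━━━━━━━━━━━━━━━━┛  
                      ┃               
                      ┃               
━━━━━━━━━━━━━━━━━━━━━━┛               
                                      
                                      
                                      
                                      
                                      
                                      
                                      
                                      


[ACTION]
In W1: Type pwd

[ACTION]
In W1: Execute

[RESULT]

    ┃$ wc data.csv                 ┃  
    ┃  115  511 3092 data.csv      ┃  
    ┃$ cat notes.txt               ┃  
━━━━┃key0 = value78                ┃  
    ┃key1 = value97                ┃  
────┃key2 = value54                ┃  
    ┃$ pwd                         ┃  
    ┃/home/user                    ┃  
    ┃$ █                           ┃  
    ┃                              ┃  
    ┃                              ┃  
    ┗━━━━━━━━━━━━━━━━━━━━━━━━━━━━━━┛  
                      ┃               
                      ┃               
━━━━━━━━━━━━━━━━━━━━━━┛               
                                      
                                      
                                      
                                      
                                      
                                      
                                      
                                      


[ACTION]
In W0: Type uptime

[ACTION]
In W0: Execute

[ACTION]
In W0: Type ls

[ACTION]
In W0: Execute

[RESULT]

    ┃$ wc data.csv                 ┃  
    ┃  115  511 3092 data.csv      ┃  
    ┃$ cat notes.txt               ┃  
━━━━┃key0 = value78                ┃  
    ┃key1 = value97                ┃  
────┃key2 = value54                ┃  
    ┃$ pwd                         ┃  
    ┃/home/user                    ┃  
25 R┃$ █                           ┃  
    ┃                              ┃  
 day┃                              ┃  
    ┗━━━━━━━━━━━━━━━━━━━━━━━━━━━━━━┛  
y  src/               ┃               
                      ┃               
━━━━━━━━━━━━━━━━━━━━━━┛               
                                      
                                      
                                      
                                      
                                      
                                      
                                      
                                      


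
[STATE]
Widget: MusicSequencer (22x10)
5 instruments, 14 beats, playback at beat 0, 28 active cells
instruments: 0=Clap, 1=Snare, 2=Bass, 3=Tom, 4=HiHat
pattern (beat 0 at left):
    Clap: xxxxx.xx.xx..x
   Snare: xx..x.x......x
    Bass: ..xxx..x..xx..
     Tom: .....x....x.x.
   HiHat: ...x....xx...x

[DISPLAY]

      ▼1234567890123  
  Clap█████·██·██··█  
 Snare██··█·█······█  
  Bass··███··█··██··  
   Tom·····█····█·█·  
 HiHat···█····██···█  
                      
                      
                      
                      


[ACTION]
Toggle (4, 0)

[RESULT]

      ▼1234567890123  
  Clap█████·██·██··█  
 Snare██··█·█······█  
  Bass··███··█··██··  
   Tom·····█····█·█·  
 HiHat█··█····██···█  
                      
                      
                      
                      


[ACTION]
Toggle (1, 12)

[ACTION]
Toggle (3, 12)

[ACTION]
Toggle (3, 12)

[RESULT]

      ▼1234567890123  
  Clap█████·██·██··█  
 Snare██··█·█·····██  
  Bass··███··█··██··  
   Tom·····█····█·█·  
 HiHat█··█····██···█  
                      
                      
                      
                      


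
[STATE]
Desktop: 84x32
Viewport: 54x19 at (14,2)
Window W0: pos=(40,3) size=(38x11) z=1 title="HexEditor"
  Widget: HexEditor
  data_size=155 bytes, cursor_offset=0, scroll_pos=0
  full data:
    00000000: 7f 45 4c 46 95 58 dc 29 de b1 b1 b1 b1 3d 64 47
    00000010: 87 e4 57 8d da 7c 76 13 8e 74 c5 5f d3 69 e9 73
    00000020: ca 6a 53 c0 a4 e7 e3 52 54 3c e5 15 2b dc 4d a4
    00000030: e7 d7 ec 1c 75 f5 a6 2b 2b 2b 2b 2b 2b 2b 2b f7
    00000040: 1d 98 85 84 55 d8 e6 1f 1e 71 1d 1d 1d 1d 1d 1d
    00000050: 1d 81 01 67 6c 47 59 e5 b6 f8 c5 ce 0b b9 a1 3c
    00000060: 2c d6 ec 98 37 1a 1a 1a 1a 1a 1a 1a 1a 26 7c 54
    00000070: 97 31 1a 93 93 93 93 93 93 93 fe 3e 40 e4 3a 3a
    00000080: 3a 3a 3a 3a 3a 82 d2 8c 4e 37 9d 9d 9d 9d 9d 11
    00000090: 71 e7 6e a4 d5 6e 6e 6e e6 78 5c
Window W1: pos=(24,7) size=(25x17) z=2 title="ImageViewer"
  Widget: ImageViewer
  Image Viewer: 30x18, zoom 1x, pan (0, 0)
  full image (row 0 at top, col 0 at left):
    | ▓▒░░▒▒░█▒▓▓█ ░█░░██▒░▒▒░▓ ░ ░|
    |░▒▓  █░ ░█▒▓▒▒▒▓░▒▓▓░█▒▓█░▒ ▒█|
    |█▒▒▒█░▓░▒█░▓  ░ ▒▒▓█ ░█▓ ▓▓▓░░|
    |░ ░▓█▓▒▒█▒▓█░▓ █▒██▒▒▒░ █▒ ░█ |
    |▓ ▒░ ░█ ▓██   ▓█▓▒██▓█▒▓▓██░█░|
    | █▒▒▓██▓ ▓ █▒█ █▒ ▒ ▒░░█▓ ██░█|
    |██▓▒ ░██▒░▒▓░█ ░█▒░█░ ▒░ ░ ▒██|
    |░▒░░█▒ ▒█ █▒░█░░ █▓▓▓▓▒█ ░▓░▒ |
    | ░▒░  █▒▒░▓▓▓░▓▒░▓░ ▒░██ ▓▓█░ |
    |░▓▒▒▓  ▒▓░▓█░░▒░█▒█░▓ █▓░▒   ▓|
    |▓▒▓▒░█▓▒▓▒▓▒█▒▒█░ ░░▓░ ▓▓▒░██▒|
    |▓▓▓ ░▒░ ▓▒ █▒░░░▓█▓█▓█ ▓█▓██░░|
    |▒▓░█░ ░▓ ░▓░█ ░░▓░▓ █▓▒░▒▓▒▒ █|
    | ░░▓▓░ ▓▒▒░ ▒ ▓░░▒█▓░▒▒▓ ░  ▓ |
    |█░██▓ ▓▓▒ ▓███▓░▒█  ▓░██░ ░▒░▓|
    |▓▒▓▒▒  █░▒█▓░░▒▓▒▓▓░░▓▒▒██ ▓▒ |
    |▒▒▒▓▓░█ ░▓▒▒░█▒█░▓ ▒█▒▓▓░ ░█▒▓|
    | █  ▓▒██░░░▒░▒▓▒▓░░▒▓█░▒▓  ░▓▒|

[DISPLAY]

                                                      
                          ┏━━━━━━━━━━━━━━━━━━━━━━━━━━━
                          ┃ HexEditor                 
                          ┠───────────────────────────
                          ┃00000000  7F 45 4c 46 95 58
          ┏━━━━━━━━━━━━━━━━━━━━━━━┓  87 e4 57 8d da 7c
          ┃ ImageViewer           ┃  ca 6a 53 c0 a4 e7
          ┠───────────────────────┨  e7 d7 ec 1c 75 f5
          ┃ ▓▒░░▒▒░█▒▓▓█ ░█░░██▒░▒┃  1d 98 85 84 55 d8
          ┃░▒▓  █░ ░█▒▓▒▒▒▓░▒▓▓░█▒┃  1d 81 01 67 6c 47
          ┃█▒▒▒█░▓░▒█░▓  ░ ▒▒▓█ ░█┃  2c d6 ec 98 37 1a
          ┃░ ░▓█▓▒▒█▒▓█░▓ █▒██▒▒▒░┃━━━━━━━━━━━━━━━━━━━
          ┃▓ ▒░ ░█ ▓██   ▓█▓▒██▓█▒┃                   
          ┃ █▒▒▓██▓ ▓ █▒█ █▒ ▒ ▒░░┃                   
          ┃██▓▒ ░██▒░▒▓░█ ░█▒░█░ ▒┃                   
          ┃░▒░░█▒ ▒█ █▒░█░░ █▓▓▓▓▒┃                   
          ┃ ░▒░  █▒▒░▓▓▓░▓▒░▓░ ▒░█┃                   
          ┃░▓▒▒▓  ▒▓░▓█░░▒░█▒█░▓ █┃                   
          ┃▓▒▓▒░█▓▒▓▒▓▒█▒▒█░ ░░▓░ ┃                   


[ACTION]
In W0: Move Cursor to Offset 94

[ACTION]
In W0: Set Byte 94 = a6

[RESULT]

                                                      
                          ┏━━━━━━━━━━━━━━━━━━━━━━━━━━━
                          ┃ HexEditor                 
                          ┠───────────────────────────
                          ┃00000000  7f 45 4c 46 95 58
          ┏━━━━━━━━━━━━━━━━━━━━━━━┓  87 e4 57 8d da 7c
          ┃ ImageViewer           ┃  ca 6a 53 c0 a4 e7
          ┠───────────────────────┨  e7 d7 ec 1c 75 f5
          ┃ ▓▒░░▒▒░█▒▓▓█ ░█░░██▒░▒┃  1d 98 85 84 55 d8
          ┃░▒▓  █░ ░█▒▓▒▒▒▓░▒▓▓░█▒┃  1d 81 01 67 6c 47
          ┃█▒▒▒█░▓░▒█░▓  ░ ▒▒▓█ ░█┃  2c d6 ec 98 37 1a
          ┃░ ░▓█▓▒▒█▒▓█░▓ █▒██▒▒▒░┃━━━━━━━━━━━━━━━━━━━
          ┃▓ ▒░ ░█ ▓██   ▓█▓▒██▓█▒┃                   
          ┃ █▒▒▓██▓ ▓ █▒█ █▒ ▒ ▒░░┃                   
          ┃██▓▒ ░██▒░▒▓░█ ░█▒░█░ ▒┃                   
          ┃░▒░░█▒ ▒█ █▒░█░░ █▓▓▓▓▒┃                   
          ┃ ░▒░  █▒▒░▓▓▓░▓▒░▓░ ▒░█┃                   
          ┃░▓▒▒▓  ▒▓░▓█░░▒░█▒█░▓ █┃                   
          ┃▓▒▓▒░█▓▒▓▒▓▒█▒▒█░ ░░▓░ ┃                   


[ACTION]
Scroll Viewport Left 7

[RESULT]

                                                      
                                 ┏━━━━━━━━━━━━━━━━━━━━
                                 ┃ HexEditor          
                                 ┠────────────────────
                                 ┃00000000  7f 45 4c 4
                 ┏━━━━━━━━━━━━━━━━━━━━━━━┓  87 e4 57 8
                 ┃ ImageViewer           ┃  ca 6a 53 c
                 ┠───────────────────────┨  e7 d7 ec 1
                 ┃ ▓▒░░▒▒░█▒▓▓█ ░█░░██▒░▒┃  1d 98 85 8
                 ┃░▒▓  █░ ░█▒▓▒▒▒▓░▒▓▓░█▒┃  1d 81 01 6
                 ┃█▒▒▒█░▓░▒█░▓  ░ ▒▒▓█ ░█┃  2c d6 ec 9
                 ┃░ ░▓█▓▒▒█▒▓█░▓ █▒██▒▒▒░┃━━━━━━━━━━━━
                 ┃▓ ▒░ ░█ ▓██   ▓█▓▒██▓█▒┃            
                 ┃ █▒▒▓██▓ ▓ █▒█ █▒ ▒ ▒░░┃            
                 ┃██▓▒ ░██▒░▒▓░█ ░█▒░█░ ▒┃            
                 ┃░▒░░█▒ ▒█ █▒░█░░ █▓▓▓▓▒┃            
                 ┃ ░▒░  █▒▒░▓▓▓░▓▒░▓░ ▒░█┃            
                 ┃░▓▒▒▓  ▒▓░▓█░░▒░█▒█░▓ █┃            
                 ┃▓▒▓▒░█▓▒▓▒▓▒█▒▒█░ ░░▓░ ┃            


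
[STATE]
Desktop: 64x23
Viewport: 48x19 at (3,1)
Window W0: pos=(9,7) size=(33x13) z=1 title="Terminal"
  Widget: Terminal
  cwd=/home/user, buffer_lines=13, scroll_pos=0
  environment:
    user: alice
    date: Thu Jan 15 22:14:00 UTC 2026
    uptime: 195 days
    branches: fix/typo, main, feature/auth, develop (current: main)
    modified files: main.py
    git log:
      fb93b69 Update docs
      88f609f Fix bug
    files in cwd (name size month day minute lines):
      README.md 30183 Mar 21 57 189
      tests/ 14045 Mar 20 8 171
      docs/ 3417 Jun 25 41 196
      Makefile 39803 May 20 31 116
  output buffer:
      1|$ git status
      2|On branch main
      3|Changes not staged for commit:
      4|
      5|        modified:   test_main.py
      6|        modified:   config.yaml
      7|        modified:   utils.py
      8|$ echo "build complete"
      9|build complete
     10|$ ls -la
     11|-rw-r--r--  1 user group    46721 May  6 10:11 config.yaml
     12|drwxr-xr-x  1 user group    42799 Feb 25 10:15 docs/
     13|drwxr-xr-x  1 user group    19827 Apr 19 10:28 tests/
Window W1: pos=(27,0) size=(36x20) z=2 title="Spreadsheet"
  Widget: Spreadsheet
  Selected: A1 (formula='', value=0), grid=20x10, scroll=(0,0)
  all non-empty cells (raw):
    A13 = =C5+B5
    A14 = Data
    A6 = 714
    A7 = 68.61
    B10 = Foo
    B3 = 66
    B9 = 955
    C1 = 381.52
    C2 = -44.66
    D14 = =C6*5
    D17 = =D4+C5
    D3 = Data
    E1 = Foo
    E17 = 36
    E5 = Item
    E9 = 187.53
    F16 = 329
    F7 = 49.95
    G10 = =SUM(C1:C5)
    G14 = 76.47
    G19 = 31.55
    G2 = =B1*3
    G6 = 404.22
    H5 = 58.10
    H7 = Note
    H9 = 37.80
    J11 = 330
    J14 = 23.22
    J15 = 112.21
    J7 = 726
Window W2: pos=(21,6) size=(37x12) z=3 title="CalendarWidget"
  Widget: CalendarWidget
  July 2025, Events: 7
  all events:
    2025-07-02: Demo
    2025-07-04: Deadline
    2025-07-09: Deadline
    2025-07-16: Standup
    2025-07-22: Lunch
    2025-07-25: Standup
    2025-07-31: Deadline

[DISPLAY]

                        ┃ Spreadsheet           
                        ┠───────────────────────
                        ┃A1:                    
                        ┃       A       B       
                        ┃-----------------------
                  ┏━━━━━━━━━━━━━━━━━━━━━━━━━━━━━
      ┏━━━━━━━━━━━┃ CalendarWidget              
      ┃ Terminal  ┠─────────────────────────────
      ┠───────────┃             July 2025       
      ┃$ git statu┃Mo Tu We Th Fr Sa Su         
      ┃On branch m┃    1  2*  3  4*  5  6       
      ┃Changes not┃ 7  8  9* 10 11 12 13        
      ┃           ┃14 15 16* 17 18 19 20        
      ┃        mod┃21 22* 23 24 25* 26 27       
      ┃        mod┃28 29 30 31*                 
      ┃        mod┃                             
      ┃$ echo "bui┗━━━━━━━━━━━━━━━━━━━━━━━━━━━━━
      ┃build complete   ┃ 13        0       0   
      ┗━━━━━━━━━━━━━━━━━┗━━━━━━━━━━━━━━━━━━━━━━━


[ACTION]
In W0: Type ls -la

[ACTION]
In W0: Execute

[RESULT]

                        ┃ Spreadsheet           
                        ┠───────────────────────
                        ┃A1:                    
                        ┃       A       B       
                        ┃-----------------------
                  ┏━━━━━━━━━━━━━━━━━━━━━━━━━━━━━
      ┏━━━━━━━━━━━┃ CalendarWidget              
      ┃ Terminal  ┠─────────────────────────────
      ┠───────────┃             July 2025       
      ┃-rw-r--r-- ┃Mo Tu We Th Fr Sa Su         
      ┃drwxr-xr-x ┃    1  2*  3  4*  5  6       
      ┃drwxr-xr-x ┃ 7  8  9* 10 11 12 13        
      ┃$ ls -la   ┃14 15 16* 17 18 19 20        
      ┃-rw-r--r-- ┃21 22* 23 24 25* 26 27       
      ┃drwxr-xr-x ┃28 29 30 31*                 
      ┃drwxr-xr-x ┃                             
      ┃-rw-r--r-- ┗━━━━━━━━━━━━━━━━━━━━━━━━━━━━━
      ┃$ █              ┃ 13        0       0   
      ┗━━━━━━━━━━━━━━━━━┗━━━━━━━━━━━━━━━━━━━━━━━


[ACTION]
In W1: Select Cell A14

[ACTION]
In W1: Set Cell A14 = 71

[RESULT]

                        ┃ Spreadsheet           
                        ┠───────────────────────
                        ┃A14: 71                
                        ┃       A       B       
                        ┃-----------------------
                  ┏━━━━━━━━━━━━━━━━━━━━━━━━━━━━━
      ┏━━━━━━━━━━━┃ CalendarWidget              
      ┃ Terminal  ┠─────────────────────────────
      ┠───────────┃             July 2025       
      ┃-rw-r--r-- ┃Mo Tu We Th Fr Sa Su         
      ┃drwxr-xr-x ┃    1  2*  3  4*  5  6       
      ┃drwxr-xr-x ┃ 7  8  9* 10 11 12 13        
      ┃$ ls -la   ┃14 15 16* 17 18 19 20        
      ┃-rw-r--r-- ┃21 22* 23 24 25* 26 27       
      ┃drwxr-xr-x ┃28 29 30 31*                 
      ┃drwxr-xr-x ┃                             
      ┃-rw-r--r-- ┗━━━━━━━━━━━━━━━━━━━━━━━━━━━━━
      ┃$ █              ┃ 13        0       0   
      ┗━━━━━━━━━━━━━━━━━┗━━━━━━━━━━━━━━━━━━━━━━━


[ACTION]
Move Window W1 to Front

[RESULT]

                        ┃ Spreadsheet           
                        ┠───────────────────────
                        ┃A14: 71                
                        ┃       A       B       
                        ┃-----------------------
                  ┏━━━━━┃  1        0       0  3
      ┏━━━━━━━━━━━┃ Cale┃  2        0       0  -
      ┃ Terminal  ┠─────┃  3        0      66   
      ┠───────────┃     ┃  4        0       0   
      ┃-rw-r--r-- ┃Mo Tu┃  5        0       0   
      ┃drwxr-xr-x ┃    1┃  6      714       0   
      ┃drwxr-xr-x ┃ 7  8┃  7    68.61       0   
      ┃$ ls -la   ┃14 15┃  8        0       0   
      ┃-rw-r--r-- ┃21 22┃  9        0     955   
      ┃drwxr-xr-x ┃28 29┃ 10        0Foo        
      ┃drwxr-xr-x ┃     ┃ 11        0       0   
      ┃-rw-r--r-- ┗━━━━━┃ 12        0       0   
      ┃$ █              ┃ 13        0       0   
      ┗━━━━━━━━━━━━━━━━━┗━━━━━━━━━━━━━━━━━━━━━━━
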